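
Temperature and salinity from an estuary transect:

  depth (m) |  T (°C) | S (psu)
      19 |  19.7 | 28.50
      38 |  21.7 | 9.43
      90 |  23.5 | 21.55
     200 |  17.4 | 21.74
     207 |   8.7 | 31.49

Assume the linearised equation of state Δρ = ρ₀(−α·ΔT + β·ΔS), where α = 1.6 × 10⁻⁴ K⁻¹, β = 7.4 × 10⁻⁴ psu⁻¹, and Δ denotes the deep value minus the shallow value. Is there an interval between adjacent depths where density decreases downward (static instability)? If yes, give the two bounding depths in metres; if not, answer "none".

Evaluate Δρ/ρ₀ = −αΔT + βΔS across each adjacent pair:
  19–38 m: −αΔT+βΔS = −(1.6 × 10⁻⁴)(+2.0)+(7.4 × 10⁻⁴)(-19.07) = -0.014 → UNSTABLE
  38–90 m: −αΔT+βΔS = −(1.6 × 10⁻⁴)(+1.8)+(7.4 × 10⁻⁴)(+12.12) = 8.7 × 10⁻³ → stable
  90–200 m: −αΔT+βΔS = −(1.6 × 10⁻⁴)(-6.1)+(7.4 × 10⁻⁴)(+0.19) = 1.1 × 10⁻³ → stable
  200–207 m: −αΔT+βΔS = −(1.6 × 10⁻⁴)(-8.7)+(7.4 × 10⁻⁴)(+9.75) = 8.6 × 10⁻³ → stable
The 19–38 m interval has Δρ < 0: lighter water underlies denser water.

19–38 m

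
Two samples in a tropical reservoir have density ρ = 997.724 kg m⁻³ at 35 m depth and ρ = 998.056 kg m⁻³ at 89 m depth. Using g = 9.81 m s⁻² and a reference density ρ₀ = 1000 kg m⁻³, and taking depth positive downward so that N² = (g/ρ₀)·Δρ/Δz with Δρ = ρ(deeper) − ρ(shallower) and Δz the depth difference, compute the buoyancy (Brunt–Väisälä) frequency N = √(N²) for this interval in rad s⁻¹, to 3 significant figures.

Δρ = 998.056 − 997.724 = 0.332 kg m⁻³ over Δz = 89 − 35 = 54 m.
N² = (9.81/1000) × (0.332/54) = 6.0313 × 10⁻⁵ s⁻².
N = √(6.0313 × 10⁻⁵) = 7.7661 × 10⁻³ rad s⁻¹ ≈ 7.77 × 10⁻³ rad s⁻¹.

7.77 × 10⁻³ rad s⁻¹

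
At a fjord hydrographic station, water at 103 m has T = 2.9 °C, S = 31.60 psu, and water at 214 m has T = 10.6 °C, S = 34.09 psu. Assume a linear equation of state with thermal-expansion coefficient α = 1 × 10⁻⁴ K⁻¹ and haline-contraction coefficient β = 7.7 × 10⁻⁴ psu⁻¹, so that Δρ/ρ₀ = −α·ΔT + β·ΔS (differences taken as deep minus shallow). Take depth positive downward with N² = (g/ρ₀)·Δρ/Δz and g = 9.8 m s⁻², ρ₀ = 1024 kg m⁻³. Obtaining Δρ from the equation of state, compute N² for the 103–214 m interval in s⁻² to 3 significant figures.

ΔT = +7.7 K, ΔS = +2.49 psu (deep − shallow).
Δρ/ρ₀ = −αΔT + βΔS = -7.70 × 10⁻⁴ + 1.9173 × 10⁻³ = 1.1473 × 10⁻³, so Δρ ≈ 1.175 kg m⁻³.
N² = (g/ρ₀)·Δρ/Δz = g·(Δρ/ρ₀)/Δz = 9.8 × 1.1473 × 10⁻³ / 111 = 1.0129 × 10⁻⁴ s⁻² ≈ 1.01 × 10⁻⁴ s⁻².

1.01 × 10⁻⁴ s⁻²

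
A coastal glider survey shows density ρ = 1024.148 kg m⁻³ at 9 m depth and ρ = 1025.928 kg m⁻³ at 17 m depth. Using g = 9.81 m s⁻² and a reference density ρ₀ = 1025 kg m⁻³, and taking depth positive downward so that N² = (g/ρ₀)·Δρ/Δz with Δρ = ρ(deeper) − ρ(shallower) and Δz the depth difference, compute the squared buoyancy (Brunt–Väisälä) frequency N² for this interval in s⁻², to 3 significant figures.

2.13 × 10⁻³ s⁻²

Δρ = 1025.928 − 1024.148 = 1.780 kg m⁻³ over Δz = 17 − 9 = 8 m.
N² = (9.81/1025) × (1.780/8) = 2.1295 × 10⁻³ s⁻² ≈ 2.13 × 10⁻³ s⁻².
N² > 0, so the interval is statically stable.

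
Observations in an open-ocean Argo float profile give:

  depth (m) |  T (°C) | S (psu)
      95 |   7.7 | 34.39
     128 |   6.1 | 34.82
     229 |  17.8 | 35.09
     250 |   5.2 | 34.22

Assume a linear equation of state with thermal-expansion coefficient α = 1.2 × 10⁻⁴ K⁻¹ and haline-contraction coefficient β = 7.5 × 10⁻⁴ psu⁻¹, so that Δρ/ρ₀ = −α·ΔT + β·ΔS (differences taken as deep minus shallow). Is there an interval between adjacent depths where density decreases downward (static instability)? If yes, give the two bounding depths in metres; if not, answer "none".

Evaluate Δρ/ρ₀ = −αΔT + βΔS across each adjacent pair:
  95–128 m: −αΔT+βΔS = −(1.2 × 10⁻⁴)(-1.6)+(7.5 × 10⁻⁴)(+0.43) = 5.1 × 10⁻⁴ → stable
  128–229 m: −αΔT+βΔS = −(1.2 × 10⁻⁴)(+11.7)+(7.5 × 10⁻⁴)(+0.27) = -1.2 × 10⁻³ → UNSTABLE
  229–250 m: −αΔT+βΔS = −(1.2 × 10⁻⁴)(-12.6)+(7.5 × 10⁻⁴)(-0.87) = 8.6 × 10⁻⁴ → stable
The 128–229 m interval has Δρ < 0: lighter water underlies denser water.

128–229 m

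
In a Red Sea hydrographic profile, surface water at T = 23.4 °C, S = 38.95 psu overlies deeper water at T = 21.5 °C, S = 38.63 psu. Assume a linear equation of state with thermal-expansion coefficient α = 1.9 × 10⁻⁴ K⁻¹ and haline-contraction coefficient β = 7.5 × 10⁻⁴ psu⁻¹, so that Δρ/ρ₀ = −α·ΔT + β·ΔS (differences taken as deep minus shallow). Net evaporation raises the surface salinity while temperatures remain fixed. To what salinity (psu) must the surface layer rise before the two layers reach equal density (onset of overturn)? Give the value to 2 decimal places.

39.11 psu

Neutral buoyancy requires −α(T_deep − T_surf) + β(S_deep − S_surf′) = 0.
S_surf′ = S_deep − (α/β)·ΔT = 38.63 − (1.9 × 10⁻⁴/7.5 × 10⁻⁴)·(-1.9) = 39.1113 psu.
Increase required: 39.1113 − 38.95 = 0.1613 psu.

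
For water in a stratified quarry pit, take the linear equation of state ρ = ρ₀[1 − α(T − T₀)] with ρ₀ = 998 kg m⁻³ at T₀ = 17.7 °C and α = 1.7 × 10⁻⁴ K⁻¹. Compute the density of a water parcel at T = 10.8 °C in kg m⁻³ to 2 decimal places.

T − T₀ = -6.9 K.
Bracket = 1 − α·(-6.9) = 1 + (1.173 × 10⁻³) = 1.0011730.
ρ = 998 × 1.0011730 = 999.17 kg m⁻³.

999.17 kg m⁻³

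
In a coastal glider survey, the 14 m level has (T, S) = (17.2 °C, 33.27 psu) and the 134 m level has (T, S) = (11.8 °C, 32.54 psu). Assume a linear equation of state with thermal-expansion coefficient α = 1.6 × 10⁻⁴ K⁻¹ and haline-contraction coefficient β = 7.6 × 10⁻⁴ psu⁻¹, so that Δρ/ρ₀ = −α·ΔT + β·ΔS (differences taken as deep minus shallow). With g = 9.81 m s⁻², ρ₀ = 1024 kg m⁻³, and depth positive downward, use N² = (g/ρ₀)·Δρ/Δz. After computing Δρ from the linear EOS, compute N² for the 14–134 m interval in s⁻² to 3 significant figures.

ΔT = -5.4 K, ΔS = -0.73 psu (deep − shallow).
Δρ/ρ₀ = −αΔT + βΔS = 8.64 × 10⁻⁴ − 5.548 × 10⁻⁴ = 3.092 × 10⁻⁴, so Δρ ≈ 0.3166 kg m⁻³.
N² = (g/ρ₀)·Δρ/Δz = g·(Δρ/ρ₀)/Δz = 9.81 × 3.092 × 10⁻⁴ / 120 = 2.5277 × 10⁻⁵ s⁻² ≈ 2.53 × 10⁻⁵ s⁻².

2.53 × 10⁻⁵ s⁻²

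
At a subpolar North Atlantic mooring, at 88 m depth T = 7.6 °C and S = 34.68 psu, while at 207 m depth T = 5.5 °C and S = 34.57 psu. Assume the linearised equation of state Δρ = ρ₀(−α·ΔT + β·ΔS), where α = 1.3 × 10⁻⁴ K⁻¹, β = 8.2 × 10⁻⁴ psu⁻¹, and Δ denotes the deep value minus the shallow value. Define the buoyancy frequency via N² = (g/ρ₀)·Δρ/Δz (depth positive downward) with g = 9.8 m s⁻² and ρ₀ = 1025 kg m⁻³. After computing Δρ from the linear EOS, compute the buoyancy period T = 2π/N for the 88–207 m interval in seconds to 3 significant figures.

ΔT = -2.1 K, ΔS = -0.11 psu (deep − shallow).
Δρ/ρ₀ = −αΔT + βΔS = 2.73 × 10⁻⁴ − 9.02 × 10⁻⁵ = 1.828 × 10⁻⁴, so Δρ ≈ 0.1874 kg m⁻³.
N² = (g/ρ₀)·Δρ/Δz = g·(Δρ/ρ₀)/Δz = 9.8 × 1.828 × 10⁻⁴ / 119 = 1.5054 × 10⁻⁵ s⁻².
N = √(1.5054 × 10⁻⁵) = 3.8799 × 10⁻³ rad s⁻¹ → T = 2π/N = 1.6194 × 10³ s ≈ 1.62 × 10³ s.

1.62 × 10³ s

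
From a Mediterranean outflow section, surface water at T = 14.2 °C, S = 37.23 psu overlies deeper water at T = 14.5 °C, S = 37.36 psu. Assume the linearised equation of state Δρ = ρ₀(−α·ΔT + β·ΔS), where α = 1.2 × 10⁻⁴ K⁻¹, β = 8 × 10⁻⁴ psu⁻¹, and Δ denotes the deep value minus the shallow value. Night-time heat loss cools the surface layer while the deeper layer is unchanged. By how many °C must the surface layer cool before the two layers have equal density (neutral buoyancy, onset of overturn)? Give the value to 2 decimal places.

Neutral buoyancy requires Δρ = 0, i.e. −α(T_deep − T_surf′) + β(S_deep − S_surf) = 0.
T_surf′ = T_deep − (β/α)·ΔS = 14.5 − (8 × 10⁻⁴/1.2 × 10⁻⁴)·(+0.13) = 13.6333 °C.
Cooling required: 14.2 − (13.6333) = 0.5667 °C.

0.57 °C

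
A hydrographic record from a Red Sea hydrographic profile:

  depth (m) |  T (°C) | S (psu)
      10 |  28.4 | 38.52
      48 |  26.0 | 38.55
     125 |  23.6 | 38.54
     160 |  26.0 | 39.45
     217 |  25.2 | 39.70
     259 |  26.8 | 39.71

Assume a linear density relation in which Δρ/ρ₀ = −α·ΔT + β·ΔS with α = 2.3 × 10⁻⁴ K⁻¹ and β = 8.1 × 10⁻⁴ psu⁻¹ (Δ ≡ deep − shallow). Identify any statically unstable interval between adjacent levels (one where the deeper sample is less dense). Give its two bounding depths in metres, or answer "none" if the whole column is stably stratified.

217–259 m

Evaluate Δρ/ρ₀ = −αΔT + βΔS across each adjacent pair:
  10–48 m: −αΔT+βΔS = −(2.3 × 10⁻⁴)(-2.4)+(8.1 × 10⁻⁴)(+0.03) = 5.8 × 10⁻⁴ → stable
  48–125 m: −αΔT+βΔS = −(2.3 × 10⁻⁴)(-2.4)+(8.1 × 10⁻⁴)(-0.01) = 5.4 × 10⁻⁴ → stable
  125–160 m: −αΔT+βΔS = −(2.3 × 10⁻⁴)(+2.4)+(8.1 × 10⁻⁴)(+0.91) = 1.9 × 10⁻⁴ → stable
  160–217 m: −αΔT+βΔS = −(2.3 × 10⁻⁴)(-0.8)+(8.1 × 10⁻⁴)(+0.25) = 3.9 × 10⁻⁴ → stable
  217–259 m: −αΔT+βΔS = −(2.3 × 10⁻⁴)(+1.6)+(8.1 × 10⁻⁴)(+0.01) = -3.6 × 10⁻⁴ → UNSTABLE
The 217–259 m interval has Δρ < 0: lighter water underlies denser water.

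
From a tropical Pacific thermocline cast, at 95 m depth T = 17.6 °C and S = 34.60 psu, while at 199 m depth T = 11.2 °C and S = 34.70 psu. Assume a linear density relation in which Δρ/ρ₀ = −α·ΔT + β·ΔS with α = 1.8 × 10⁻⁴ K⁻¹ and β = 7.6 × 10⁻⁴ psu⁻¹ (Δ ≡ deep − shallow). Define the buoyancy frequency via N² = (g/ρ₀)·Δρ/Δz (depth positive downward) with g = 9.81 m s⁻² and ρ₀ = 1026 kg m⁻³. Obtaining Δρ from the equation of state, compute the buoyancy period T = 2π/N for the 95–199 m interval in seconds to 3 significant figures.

ΔT = -6.4 K, ΔS = +0.10 psu (deep − shallow).
Δρ/ρ₀ = −αΔT + βΔS = 1.152 × 10⁻³ + 7.60 × 10⁻⁵ = 1.228 × 10⁻³, so Δρ ≈ 1.260 kg m⁻³.
N² = (g/ρ₀)·Δρ/Δz = g·(Δρ/ρ₀)/Δz = 9.81 × 1.228 × 10⁻³ / 104 = 1.1583 × 10⁻⁴ s⁻².
N = √(1.1583 × 10⁻⁴) = 0.010762 rad s⁻¹ → T = 2π/N = 583.83 s ≈ 584 s.

584 s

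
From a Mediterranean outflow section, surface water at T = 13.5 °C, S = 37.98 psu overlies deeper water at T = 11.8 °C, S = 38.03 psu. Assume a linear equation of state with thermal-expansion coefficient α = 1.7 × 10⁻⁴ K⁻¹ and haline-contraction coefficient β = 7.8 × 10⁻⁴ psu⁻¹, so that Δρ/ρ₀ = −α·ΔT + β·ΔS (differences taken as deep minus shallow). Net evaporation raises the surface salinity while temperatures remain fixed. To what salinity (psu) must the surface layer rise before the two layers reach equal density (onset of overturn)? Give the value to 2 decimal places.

38.40 psu

Neutral buoyancy requires −α(T_deep − T_surf) + β(S_deep − S_surf′) = 0.
S_surf′ = S_deep − (α/β)·ΔT = 38.03 − (1.7 × 10⁻⁴/7.8 × 10⁻⁴)·(-1.7) = 38.4005 psu.
Increase required: 38.4005 − 37.98 = 0.4205 psu.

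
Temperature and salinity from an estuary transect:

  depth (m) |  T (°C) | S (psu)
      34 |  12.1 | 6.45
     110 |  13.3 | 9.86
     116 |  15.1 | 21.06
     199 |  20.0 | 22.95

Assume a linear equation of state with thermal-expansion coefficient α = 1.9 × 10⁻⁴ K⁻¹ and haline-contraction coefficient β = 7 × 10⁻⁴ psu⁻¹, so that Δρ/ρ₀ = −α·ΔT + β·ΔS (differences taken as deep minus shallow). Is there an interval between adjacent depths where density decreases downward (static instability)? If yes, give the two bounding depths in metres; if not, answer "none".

none

Evaluate Δρ/ρ₀ = −αΔT + βΔS across each adjacent pair:
  34–110 m: −αΔT+βΔS = −(1.9 × 10⁻⁴)(+1.2)+(7 × 10⁻⁴)(+3.41) = 2.2 × 10⁻³ → stable
  110–116 m: −αΔT+βΔS = −(1.9 × 10⁻⁴)(+1.8)+(7 × 10⁻⁴)(+11.20) = 7.5 × 10⁻³ → stable
  116–199 m: −αΔT+βΔS = −(1.9 × 10⁻⁴)(+4.9)+(7 × 10⁻⁴)(+1.89) = 3.9 × 10⁻⁴ → stable
Every interval has Δρ > 0: the column is stably stratified throughout.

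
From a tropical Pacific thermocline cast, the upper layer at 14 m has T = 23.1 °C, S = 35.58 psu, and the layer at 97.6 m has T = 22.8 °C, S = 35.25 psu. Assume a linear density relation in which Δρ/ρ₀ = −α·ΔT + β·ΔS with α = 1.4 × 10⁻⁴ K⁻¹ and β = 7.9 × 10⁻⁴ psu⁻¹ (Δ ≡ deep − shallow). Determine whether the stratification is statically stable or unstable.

unstable

ΔT = 22.8 − 23.1 = -0.3 K and ΔS = 35.25 − 35.58 = -0.33 psu (deep − shallow).
−αΔT = 4.20 × 10⁻⁵; βΔS = -2.607 × 10⁻⁴; sum Δρ/ρ₀ = -2.187 × 10⁻⁴.
Δρ/ρ₀ < 0, so Δρ < 0: deeper water is lighter → statically unstable; the column would overturn.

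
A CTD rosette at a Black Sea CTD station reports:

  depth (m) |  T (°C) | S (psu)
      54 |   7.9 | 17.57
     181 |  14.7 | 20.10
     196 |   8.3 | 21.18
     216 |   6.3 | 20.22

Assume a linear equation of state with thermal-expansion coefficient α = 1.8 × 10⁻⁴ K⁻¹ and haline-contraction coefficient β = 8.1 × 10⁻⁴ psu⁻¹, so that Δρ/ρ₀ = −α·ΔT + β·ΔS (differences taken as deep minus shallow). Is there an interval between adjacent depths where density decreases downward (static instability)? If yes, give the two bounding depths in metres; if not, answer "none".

196–216 m

Evaluate Δρ/ρ₀ = −αΔT + βΔS across each adjacent pair:
  54–181 m: −αΔT+βΔS = −(1.8 × 10⁻⁴)(+6.8)+(8.1 × 10⁻⁴)(+2.53) = 8.3 × 10⁻⁴ → stable
  181–196 m: −αΔT+βΔS = −(1.8 × 10⁻⁴)(-6.4)+(8.1 × 10⁻⁴)(+1.08) = 2.0 × 10⁻³ → stable
  196–216 m: −αΔT+βΔS = −(1.8 × 10⁻⁴)(-2.0)+(8.1 × 10⁻⁴)(-0.96) = -4.2 × 10⁻⁴ → UNSTABLE
The 196–216 m interval has Δρ < 0: lighter water underlies denser water.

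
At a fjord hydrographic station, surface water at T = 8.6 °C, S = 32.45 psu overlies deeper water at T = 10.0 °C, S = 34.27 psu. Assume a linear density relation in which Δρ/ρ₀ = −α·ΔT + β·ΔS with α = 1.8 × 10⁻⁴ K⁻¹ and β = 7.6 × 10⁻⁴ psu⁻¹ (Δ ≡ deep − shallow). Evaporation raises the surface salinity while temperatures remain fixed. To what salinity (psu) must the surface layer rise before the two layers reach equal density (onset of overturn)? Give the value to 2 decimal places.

33.94 psu

Neutral buoyancy requires −α(T_deep − T_surf) + β(S_deep − S_surf′) = 0.
S_surf′ = S_deep − (α/β)·ΔT = 34.27 − (1.8 × 10⁻⁴/7.6 × 10⁻⁴)·(+1.4) = 33.9384 psu.
Increase required: 33.9384 − 32.45 = 1.4884 psu.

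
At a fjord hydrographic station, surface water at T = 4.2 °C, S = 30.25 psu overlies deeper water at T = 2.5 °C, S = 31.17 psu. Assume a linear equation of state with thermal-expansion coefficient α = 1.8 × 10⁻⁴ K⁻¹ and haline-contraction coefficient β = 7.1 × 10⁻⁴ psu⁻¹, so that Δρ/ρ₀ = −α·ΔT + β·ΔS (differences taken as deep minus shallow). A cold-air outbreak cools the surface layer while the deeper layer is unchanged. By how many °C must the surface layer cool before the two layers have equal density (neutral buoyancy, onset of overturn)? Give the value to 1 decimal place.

5.3 °C

Neutral buoyancy requires Δρ = 0, i.e. −α(T_deep − T_surf′) + β(S_deep − S_surf) = 0.
T_surf′ = T_deep − (β/α)·ΔS = 2.5 − (7.1 × 10⁻⁴/1.8 × 10⁻⁴)·(+0.92) = -1.129 °C.
Cooling required: 4.2 − (-1.129) = 5.329 °C.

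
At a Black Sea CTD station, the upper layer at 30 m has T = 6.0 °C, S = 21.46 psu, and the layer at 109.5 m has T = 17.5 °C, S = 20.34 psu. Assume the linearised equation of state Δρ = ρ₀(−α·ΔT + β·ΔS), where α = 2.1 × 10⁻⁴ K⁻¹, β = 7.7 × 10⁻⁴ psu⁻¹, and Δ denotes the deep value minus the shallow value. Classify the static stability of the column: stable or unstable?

unstable

ΔT = 17.5 − 6.0 = +11.5 K and ΔS = 20.34 − 21.46 = -1.12 psu (deep − shallow).
−αΔT = -2.415 × 10⁻³; βΔS = -8.624 × 10⁻⁴; sum Δρ/ρ₀ = -3.2774 × 10⁻³.
Δρ/ρ₀ < 0, so Δρ < 0: deeper water is lighter → statically unstable; the column would overturn.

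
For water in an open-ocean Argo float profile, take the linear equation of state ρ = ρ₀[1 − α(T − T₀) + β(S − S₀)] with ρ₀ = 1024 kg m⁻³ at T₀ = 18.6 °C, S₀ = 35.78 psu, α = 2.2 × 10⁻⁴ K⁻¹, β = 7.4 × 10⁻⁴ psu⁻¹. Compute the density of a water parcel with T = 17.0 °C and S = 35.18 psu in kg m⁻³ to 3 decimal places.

1023.906 kg m⁻³

T − T₀ = -1.6 K, S − S₀ = -0.60 psu.
Bracket = 1 − α·(-1.6) + β·(-0.60) = 1 + (-9.20 × 10⁻⁵) = 0.9999080.
ρ = 1024 × 0.9999080 = 1023.906 kg m⁻³.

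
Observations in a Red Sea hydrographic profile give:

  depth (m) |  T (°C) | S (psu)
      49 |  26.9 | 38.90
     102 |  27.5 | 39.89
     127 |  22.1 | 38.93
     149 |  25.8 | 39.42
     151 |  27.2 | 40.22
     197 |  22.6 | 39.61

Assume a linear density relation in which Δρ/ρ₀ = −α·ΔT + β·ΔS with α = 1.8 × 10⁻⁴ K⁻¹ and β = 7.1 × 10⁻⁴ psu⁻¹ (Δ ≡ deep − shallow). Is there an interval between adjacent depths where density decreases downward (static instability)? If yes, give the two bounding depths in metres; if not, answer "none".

Evaluate Δρ/ρ₀ = −αΔT + βΔS across each adjacent pair:
  49–102 m: −αΔT+βΔS = −(1.8 × 10⁻⁴)(+0.6)+(7.1 × 10⁻⁴)(+0.99) = 5.9 × 10⁻⁴ → stable
  102–127 m: −αΔT+βΔS = −(1.8 × 10⁻⁴)(-5.4)+(7.1 × 10⁻⁴)(-0.96) = 2.9 × 10⁻⁴ → stable
  127–149 m: −αΔT+βΔS = −(1.8 × 10⁻⁴)(+3.7)+(7.1 × 10⁻⁴)(+0.49) = -3.2 × 10⁻⁴ → UNSTABLE
  149–151 m: −αΔT+βΔS = −(1.8 × 10⁻⁴)(+1.4)+(7.1 × 10⁻⁴)(+0.80) = 3.2 × 10⁻⁴ → stable
  151–197 m: −αΔT+βΔS = −(1.8 × 10⁻⁴)(-4.6)+(7.1 × 10⁻⁴)(-0.61) = 3.9 × 10⁻⁴ → stable
The 127–149 m interval has Δρ < 0: lighter water underlies denser water.

127–149 m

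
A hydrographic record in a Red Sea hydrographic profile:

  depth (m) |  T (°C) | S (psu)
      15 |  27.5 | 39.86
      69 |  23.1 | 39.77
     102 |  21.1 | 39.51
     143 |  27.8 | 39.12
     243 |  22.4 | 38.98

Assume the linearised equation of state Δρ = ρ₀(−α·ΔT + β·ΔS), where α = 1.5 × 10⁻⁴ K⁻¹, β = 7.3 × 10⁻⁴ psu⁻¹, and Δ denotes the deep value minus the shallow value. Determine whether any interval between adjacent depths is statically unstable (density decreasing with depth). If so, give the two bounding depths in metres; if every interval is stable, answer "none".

Evaluate Δρ/ρ₀ = −αΔT + βΔS across each adjacent pair:
  15–69 m: −αΔT+βΔS = −(1.5 × 10⁻⁴)(-4.4)+(7.3 × 10⁻⁴)(-0.09) = 5.9 × 10⁻⁴ → stable
  69–102 m: −αΔT+βΔS = −(1.5 × 10⁻⁴)(-2.0)+(7.3 × 10⁻⁴)(-0.26) = 1.1 × 10⁻⁴ → stable
  102–143 m: −αΔT+βΔS = −(1.5 × 10⁻⁴)(+6.7)+(7.3 × 10⁻⁴)(-0.39) = -1.3 × 10⁻³ → UNSTABLE
  143–243 m: −αΔT+βΔS = −(1.5 × 10⁻⁴)(-5.4)+(7.3 × 10⁻⁴)(-0.14) = 7.1 × 10⁻⁴ → stable
The 102–143 m interval has Δρ < 0: lighter water underlies denser water.

102–143 m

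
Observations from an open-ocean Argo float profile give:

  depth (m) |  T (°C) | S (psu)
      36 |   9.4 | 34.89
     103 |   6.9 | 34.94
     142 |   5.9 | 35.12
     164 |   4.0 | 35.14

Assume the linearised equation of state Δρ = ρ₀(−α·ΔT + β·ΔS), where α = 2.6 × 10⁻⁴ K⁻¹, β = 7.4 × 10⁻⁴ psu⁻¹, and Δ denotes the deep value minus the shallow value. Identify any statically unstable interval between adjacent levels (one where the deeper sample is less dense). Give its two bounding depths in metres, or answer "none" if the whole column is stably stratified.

Evaluate Δρ/ρ₀ = −αΔT + βΔS across each adjacent pair:
  36–103 m: −αΔT+βΔS = −(2.6 × 10⁻⁴)(-2.5)+(7.4 × 10⁻⁴)(+0.05) = 6.9 × 10⁻⁴ → stable
  103–142 m: −αΔT+βΔS = −(2.6 × 10⁻⁴)(-1.0)+(7.4 × 10⁻⁴)(+0.18) = 3.9 × 10⁻⁴ → stable
  142–164 m: −αΔT+βΔS = −(2.6 × 10⁻⁴)(-1.9)+(7.4 × 10⁻⁴)(+0.02) = 5.1 × 10⁻⁴ → stable
Every interval has Δρ > 0: the column is stably stratified throughout.

none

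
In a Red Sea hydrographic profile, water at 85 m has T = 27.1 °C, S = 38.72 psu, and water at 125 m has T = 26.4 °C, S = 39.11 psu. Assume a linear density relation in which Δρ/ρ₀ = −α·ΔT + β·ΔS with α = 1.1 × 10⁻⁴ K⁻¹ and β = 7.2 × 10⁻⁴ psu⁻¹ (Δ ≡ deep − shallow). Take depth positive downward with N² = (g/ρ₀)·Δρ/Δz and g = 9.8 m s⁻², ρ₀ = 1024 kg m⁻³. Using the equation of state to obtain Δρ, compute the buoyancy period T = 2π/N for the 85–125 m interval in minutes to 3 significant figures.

ΔT = -0.7 K, ΔS = +0.39 psu (deep − shallow).
Δρ/ρ₀ = −αΔT + βΔS = 7.70 × 10⁻⁵ + 2.808 × 10⁻⁴ = 3.578 × 10⁻⁴, so Δρ ≈ 0.3664 kg m⁻³.
N² = (g/ρ₀)·Δρ/Δz = g·(Δρ/ρ₀)/Δz = 9.8 × 3.578 × 10⁻⁴ / 40 = 8.7661 × 10⁻⁵ s⁻².
N = √(8.7661 × 10⁻⁵) = 9.3627 × 10⁻³ rad s⁻¹ → T = 2π/N = 671.09 s = 11.185 min ≈ 11.2 min.

11.2 min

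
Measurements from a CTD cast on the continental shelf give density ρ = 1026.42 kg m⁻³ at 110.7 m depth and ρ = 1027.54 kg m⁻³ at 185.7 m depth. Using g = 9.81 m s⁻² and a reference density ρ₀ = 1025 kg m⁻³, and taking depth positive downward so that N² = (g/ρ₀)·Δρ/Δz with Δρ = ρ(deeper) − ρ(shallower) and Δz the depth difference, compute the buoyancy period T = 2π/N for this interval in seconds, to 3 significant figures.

Δρ = 1027.54 − 1026.42 = 1.12 kg m⁻³ over Δz = 185.7 − 110.7 = 75 m.
N² = (9.81/1025) × (1.12/75) = 1.4292 × 10⁻⁴ s⁻².
N = √(1.4292 × 10⁻⁴) = 0.011955 rad s⁻¹, so T = 2π/N = 525.57 s ≈ 526 s.

526 s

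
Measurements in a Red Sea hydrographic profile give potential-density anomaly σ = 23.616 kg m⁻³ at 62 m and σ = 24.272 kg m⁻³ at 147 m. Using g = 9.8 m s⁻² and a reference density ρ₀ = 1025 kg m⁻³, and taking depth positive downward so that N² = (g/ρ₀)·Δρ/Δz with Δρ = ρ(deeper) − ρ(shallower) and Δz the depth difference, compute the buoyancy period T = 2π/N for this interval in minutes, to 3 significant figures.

Δρ = 1024.272 − 1023.616 = 0.656 kg m⁻³ over Δz = 147 − 62 = 85 m.
N² = (9.8/1025) × (0.656/85) = 7.3788 × 10⁻⁵ s⁻².
N = √(7.3788 × 10⁻⁵) = 8.5900 × 10⁻³ rad s⁻¹, so T = 2π/N = 731.45 s = 12.191 min ≈ 12.2 min.

12.2 min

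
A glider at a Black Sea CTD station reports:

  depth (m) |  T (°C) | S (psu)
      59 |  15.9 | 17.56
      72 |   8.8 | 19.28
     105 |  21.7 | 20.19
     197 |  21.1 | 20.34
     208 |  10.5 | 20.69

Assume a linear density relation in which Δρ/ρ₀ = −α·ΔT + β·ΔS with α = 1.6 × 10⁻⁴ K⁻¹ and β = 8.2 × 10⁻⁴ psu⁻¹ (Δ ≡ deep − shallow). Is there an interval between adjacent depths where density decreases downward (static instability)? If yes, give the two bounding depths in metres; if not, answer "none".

Evaluate Δρ/ρ₀ = −αΔT + βΔS across each adjacent pair:
  59–72 m: −αΔT+βΔS = −(1.6 × 10⁻⁴)(-7.1)+(8.2 × 10⁻⁴)(+1.72) = 2.5 × 10⁻³ → stable
  72–105 m: −αΔT+βΔS = −(1.6 × 10⁻⁴)(+12.9)+(8.2 × 10⁻⁴)(+0.91) = -1.3 × 10⁻³ → UNSTABLE
  105–197 m: −αΔT+βΔS = −(1.6 × 10⁻⁴)(-0.6)+(8.2 × 10⁻⁴)(+0.15) = 2.2 × 10⁻⁴ → stable
  197–208 m: −αΔT+βΔS = −(1.6 × 10⁻⁴)(-10.6)+(8.2 × 10⁻⁴)(+0.35) = 2.0 × 10⁻³ → stable
The 72–105 m interval has Δρ < 0: lighter water underlies denser water.

72–105 m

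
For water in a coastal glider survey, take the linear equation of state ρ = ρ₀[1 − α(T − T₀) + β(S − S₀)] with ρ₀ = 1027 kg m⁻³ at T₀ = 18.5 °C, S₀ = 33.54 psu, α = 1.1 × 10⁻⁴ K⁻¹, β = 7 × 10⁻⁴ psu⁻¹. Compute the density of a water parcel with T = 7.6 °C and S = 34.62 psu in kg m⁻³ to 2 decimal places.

T − T₀ = -10.9 K, S − S₀ = +1.08 psu.
Bracket = 1 − α·(-10.9) + β·(+1.08) = 1 + (1.955 × 10⁻³) = 1.0019550.
ρ = 1027 × 1.0019550 = 1029.01 kg m⁻³.

1029.01 kg m⁻³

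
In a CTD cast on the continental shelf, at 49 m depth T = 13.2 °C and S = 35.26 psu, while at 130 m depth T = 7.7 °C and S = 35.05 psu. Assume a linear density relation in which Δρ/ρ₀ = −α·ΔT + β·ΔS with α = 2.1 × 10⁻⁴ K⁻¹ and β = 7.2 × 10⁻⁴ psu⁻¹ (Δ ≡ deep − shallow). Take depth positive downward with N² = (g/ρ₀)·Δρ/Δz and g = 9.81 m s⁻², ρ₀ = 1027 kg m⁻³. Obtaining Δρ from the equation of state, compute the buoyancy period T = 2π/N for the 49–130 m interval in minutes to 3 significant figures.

9.50 min

ΔT = -5.5 K, ΔS = -0.21 psu (deep − shallow).
Δρ/ρ₀ = −αΔT + βΔS = 1.155 × 10⁻³ − 1.512 × 10⁻⁴ = 1.0038 × 10⁻³, so Δρ ≈ 1.031 kg m⁻³.
N² = (g/ρ₀)·Δρ/Δz = g·(Δρ/ρ₀)/Δz = 9.81 × 1.0038 × 10⁻³ / 81 = 1.2157 × 10⁻⁴ s⁻².
N = √(1.2157 × 10⁻⁴) = 0.011026 rad s⁻¹ → T = 2π/N = 569.85 s = 9.4975 min ≈ 9.50 min.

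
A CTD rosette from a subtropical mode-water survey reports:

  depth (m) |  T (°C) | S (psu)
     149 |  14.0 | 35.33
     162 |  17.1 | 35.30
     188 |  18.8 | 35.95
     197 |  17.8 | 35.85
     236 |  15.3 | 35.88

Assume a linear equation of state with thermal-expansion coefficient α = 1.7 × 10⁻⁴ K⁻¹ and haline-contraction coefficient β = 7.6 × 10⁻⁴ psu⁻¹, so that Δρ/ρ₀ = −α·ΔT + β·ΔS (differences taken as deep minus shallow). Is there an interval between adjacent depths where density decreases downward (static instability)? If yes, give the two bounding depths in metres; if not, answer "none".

Evaluate Δρ/ρ₀ = −αΔT + βΔS across each adjacent pair:
  149–162 m: −αΔT+βΔS = −(1.7 × 10⁻⁴)(+3.1)+(7.6 × 10⁻⁴)(-0.03) = -5.5 × 10⁻⁴ → UNSTABLE
  162–188 m: −αΔT+βΔS = −(1.7 × 10⁻⁴)(+1.7)+(7.6 × 10⁻⁴)(+0.65) = 2.1 × 10⁻⁴ → stable
  188–197 m: −αΔT+βΔS = −(1.7 × 10⁻⁴)(-1.0)+(7.6 × 10⁻⁴)(-0.10) = 9.4 × 10⁻⁵ → stable
  197–236 m: −αΔT+βΔS = −(1.7 × 10⁻⁴)(-2.5)+(7.6 × 10⁻⁴)(+0.03) = 4.5 × 10⁻⁴ → stable
The 149–162 m interval has Δρ < 0: lighter water underlies denser water.

149–162 m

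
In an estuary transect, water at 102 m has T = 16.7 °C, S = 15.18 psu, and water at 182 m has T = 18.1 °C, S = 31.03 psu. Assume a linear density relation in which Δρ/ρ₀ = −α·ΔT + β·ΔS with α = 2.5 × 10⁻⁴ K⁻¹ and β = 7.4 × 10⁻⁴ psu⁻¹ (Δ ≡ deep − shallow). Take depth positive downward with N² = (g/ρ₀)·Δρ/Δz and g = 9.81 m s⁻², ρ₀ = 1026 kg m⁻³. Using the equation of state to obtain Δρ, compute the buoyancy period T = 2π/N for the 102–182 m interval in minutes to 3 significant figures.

ΔT = +1.4 K, ΔS = +15.85 psu (deep − shallow).
Δρ/ρ₀ = −αΔT + βΔS = -3.50 × 10⁻⁴ + 0.011729 = 0.011379, so Δρ ≈ 11.67 kg m⁻³.
N² = (g/ρ₀)·Δρ/Δz = g·(Δρ/ρ₀)/Δz = 9.81 × 0.011379 / 80 = 1.3953 × 10⁻³ s⁻².
N = √(1.3953 × 10⁻³) = 0.037354 rad s⁻¹ → T = 2π/N = 168.21 s = 2.8035 min ≈ 2.80 min.

2.80 min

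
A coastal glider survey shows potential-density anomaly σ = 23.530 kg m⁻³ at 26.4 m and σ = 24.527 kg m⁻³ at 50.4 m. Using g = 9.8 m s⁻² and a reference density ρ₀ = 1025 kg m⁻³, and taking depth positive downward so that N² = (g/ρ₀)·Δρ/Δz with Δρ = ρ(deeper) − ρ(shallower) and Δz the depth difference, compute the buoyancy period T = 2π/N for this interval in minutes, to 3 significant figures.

5.25 min

Δρ = 1024.527 − 1023.530 = 0.997 kg m⁻³ over Δz = 50.4 − 26.4 = 24 m.
N² = (9.8/1025) × (0.997/24) = 3.9718 × 10⁻⁴ s⁻².
N = √(3.9718 × 10⁻⁴) = 0.019929 rad s⁻¹, so T = 2π/N = 315.28 s = 5.2547 min ≈ 5.25 min.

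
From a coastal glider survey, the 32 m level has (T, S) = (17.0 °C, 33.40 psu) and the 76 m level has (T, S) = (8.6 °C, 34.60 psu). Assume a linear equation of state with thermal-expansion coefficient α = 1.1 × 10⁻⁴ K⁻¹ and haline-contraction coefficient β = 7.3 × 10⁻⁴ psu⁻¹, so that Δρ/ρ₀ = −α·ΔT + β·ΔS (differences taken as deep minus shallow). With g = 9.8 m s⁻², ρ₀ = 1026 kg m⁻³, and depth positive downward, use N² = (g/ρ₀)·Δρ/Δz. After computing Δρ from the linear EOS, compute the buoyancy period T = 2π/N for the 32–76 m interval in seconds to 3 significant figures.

ΔT = -8.4 K, ΔS = +1.20 psu (deep − shallow).
Δρ/ρ₀ = −αΔT + βΔS = 9.24 × 10⁻⁴ + 8.76 × 10⁻⁴ = 1.80 × 10⁻³, so Δρ ≈ 1.847 kg m⁻³.
N² = (g/ρ₀)·Δρ/Δz = g·(Δρ/ρ₀)/Δz = 9.8 × 1.80 × 10⁻³ / 44 = 4.0091 × 10⁻⁴ s⁻².
N = √(4.0091 × 10⁻⁴) = 0.020023 rad s⁻¹ → T = 2π/N = 313.80 s ≈ 314 s.

314 s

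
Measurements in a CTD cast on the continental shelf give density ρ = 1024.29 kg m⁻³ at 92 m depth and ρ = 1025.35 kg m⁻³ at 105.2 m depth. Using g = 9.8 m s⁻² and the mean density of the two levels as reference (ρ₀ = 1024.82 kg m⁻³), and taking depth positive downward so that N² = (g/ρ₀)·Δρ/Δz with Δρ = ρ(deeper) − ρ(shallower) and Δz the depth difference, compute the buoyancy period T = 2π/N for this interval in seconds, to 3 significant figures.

227 s

Δρ = 1025.35 − 1024.29 = 1.06 kg m⁻³ over Δz = 105.2 − 92 = 13.2 m.
N² = (9.8/1024.82) × (1.06/13.2) = 7.6791 × 10⁻⁴ s⁻².
N = √(7.6791 × 10⁻⁴) = 0.027711 rad s⁻¹, so T = 2π/N = 226.74 s ≈ 227 s.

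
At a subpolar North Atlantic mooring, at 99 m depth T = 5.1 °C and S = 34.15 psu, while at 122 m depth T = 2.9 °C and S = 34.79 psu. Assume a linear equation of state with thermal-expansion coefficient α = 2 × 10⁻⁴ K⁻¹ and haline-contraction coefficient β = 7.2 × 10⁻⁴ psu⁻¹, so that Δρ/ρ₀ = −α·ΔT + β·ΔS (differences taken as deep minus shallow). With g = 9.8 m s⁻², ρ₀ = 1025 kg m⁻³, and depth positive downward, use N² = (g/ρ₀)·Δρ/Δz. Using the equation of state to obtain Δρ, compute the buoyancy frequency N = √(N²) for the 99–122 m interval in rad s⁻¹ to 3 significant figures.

ΔT = -2.2 K, ΔS = +0.64 psu (deep − shallow).
Δρ/ρ₀ = −αΔT + βΔS = 4.40 × 10⁻⁴ + 4.608 × 10⁻⁴ = 9.008 × 10⁻⁴, so Δρ ≈ 0.9233 kg m⁻³.
N² = (g/ρ₀)·Δρ/Δz = g·(Δρ/ρ₀)/Δz = 9.8 × 9.008 × 10⁻⁴ / 23 = 3.8382 × 10⁻⁴ s⁻².
N = √(3.8382 × 10⁻⁴) = 0.019591 rad s⁻¹ ≈ 0.0196 rad s⁻¹.

0.0196 rad s⁻¹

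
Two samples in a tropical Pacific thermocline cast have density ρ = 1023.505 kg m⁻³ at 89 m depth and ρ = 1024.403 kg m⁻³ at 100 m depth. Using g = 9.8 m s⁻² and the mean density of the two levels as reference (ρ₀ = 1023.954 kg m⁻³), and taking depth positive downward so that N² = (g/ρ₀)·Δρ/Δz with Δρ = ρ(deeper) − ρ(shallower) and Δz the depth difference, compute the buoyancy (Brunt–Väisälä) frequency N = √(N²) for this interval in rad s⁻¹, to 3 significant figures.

0.0280 rad s⁻¹

Δρ = 1024.403 − 1023.505 = 0.898 kg m⁻³ over Δz = 100 − 89 = 11 m.
N² = (9.8/1023.954) × (0.898/11) = 7.8132 × 10⁻⁴ s⁻².
N = √(7.8132 × 10⁻⁴) = 0.027952 rad s⁻¹ ≈ 0.0280 rad s⁻¹.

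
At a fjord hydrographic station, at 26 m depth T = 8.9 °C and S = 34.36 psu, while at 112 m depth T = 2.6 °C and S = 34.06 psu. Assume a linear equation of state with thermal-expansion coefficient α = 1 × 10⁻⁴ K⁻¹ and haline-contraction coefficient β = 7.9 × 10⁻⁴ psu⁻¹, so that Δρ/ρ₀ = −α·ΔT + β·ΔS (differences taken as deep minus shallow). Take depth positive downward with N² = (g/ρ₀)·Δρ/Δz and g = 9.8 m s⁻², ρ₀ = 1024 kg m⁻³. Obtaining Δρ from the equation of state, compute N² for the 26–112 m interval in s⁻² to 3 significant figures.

4.48 × 10⁻⁵ s⁻²

ΔT = -6.3 K, ΔS = -0.30 psu (deep − shallow).
Δρ/ρ₀ = −αΔT + βΔS = 6.30 × 10⁻⁴ − 2.37 × 10⁻⁴ = 3.93 × 10⁻⁴, so Δρ ≈ 0.4024 kg m⁻³.
N² = (g/ρ₀)·Δρ/Δz = g·(Δρ/ρ₀)/Δz = 9.8 × 3.93 × 10⁻⁴ / 86 = 4.4784 × 10⁻⁵ s⁻² ≈ 4.48 × 10⁻⁵ s⁻².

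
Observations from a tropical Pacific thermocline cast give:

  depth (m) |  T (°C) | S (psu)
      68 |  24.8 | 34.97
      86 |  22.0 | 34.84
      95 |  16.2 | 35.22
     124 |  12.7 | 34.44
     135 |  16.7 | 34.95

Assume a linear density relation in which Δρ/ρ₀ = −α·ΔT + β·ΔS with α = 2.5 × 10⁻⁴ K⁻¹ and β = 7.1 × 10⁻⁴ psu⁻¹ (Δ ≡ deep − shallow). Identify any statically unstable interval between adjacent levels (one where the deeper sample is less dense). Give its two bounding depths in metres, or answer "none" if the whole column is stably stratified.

124–135 m

Evaluate Δρ/ρ₀ = −αΔT + βΔS across each adjacent pair:
  68–86 m: −αΔT+βΔS = −(2.5 × 10⁻⁴)(-2.8)+(7.1 × 10⁻⁴)(-0.13) = 6.1 × 10⁻⁴ → stable
  86–95 m: −αΔT+βΔS = −(2.5 × 10⁻⁴)(-5.8)+(7.1 × 10⁻⁴)(+0.38) = 1.7 × 10⁻³ → stable
  95–124 m: −αΔT+βΔS = −(2.5 × 10⁻⁴)(-3.5)+(7.1 × 10⁻⁴)(-0.78) = 3.2 × 10⁻⁴ → stable
  124–135 m: −αΔT+βΔS = −(2.5 × 10⁻⁴)(+4.0)+(7.1 × 10⁻⁴)(+0.51) = -6.4 × 10⁻⁴ → UNSTABLE
The 124–135 m interval has Δρ < 0: lighter water underlies denser water.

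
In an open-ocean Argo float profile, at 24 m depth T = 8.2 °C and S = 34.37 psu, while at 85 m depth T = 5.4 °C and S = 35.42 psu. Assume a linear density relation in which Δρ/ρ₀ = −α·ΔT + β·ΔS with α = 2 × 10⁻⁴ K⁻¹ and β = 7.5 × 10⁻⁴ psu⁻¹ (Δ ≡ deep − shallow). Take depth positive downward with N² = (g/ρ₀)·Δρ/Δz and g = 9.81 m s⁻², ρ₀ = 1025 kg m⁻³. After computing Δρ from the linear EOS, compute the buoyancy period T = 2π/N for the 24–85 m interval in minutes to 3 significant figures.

ΔT = -2.8 K, ΔS = +1.05 psu (deep − shallow).
Δρ/ρ₀ = −αΔT + βΔS = 5.60 × 10⁻⁴ + 7.875 × 10⁻⁴ = 1.3475 × 10⁻³, so Δρ ≈ 1.381 kg m⁻³.
N² = (g/ρ₀)·Δρ/Δz = g·(Δρ/ρ₀)/Δz = 9.81 × 1.3475 × 10⁻³ / 61 = 2.1670 × 10⁻⁴ s⁻².
N = √(2.1670 × 10⁻⁴) = 0.014721 rad s⁻¹ → T = 2π/N = 426.82 s = 7.1137 min ≈ 7.11 min.

7.11 min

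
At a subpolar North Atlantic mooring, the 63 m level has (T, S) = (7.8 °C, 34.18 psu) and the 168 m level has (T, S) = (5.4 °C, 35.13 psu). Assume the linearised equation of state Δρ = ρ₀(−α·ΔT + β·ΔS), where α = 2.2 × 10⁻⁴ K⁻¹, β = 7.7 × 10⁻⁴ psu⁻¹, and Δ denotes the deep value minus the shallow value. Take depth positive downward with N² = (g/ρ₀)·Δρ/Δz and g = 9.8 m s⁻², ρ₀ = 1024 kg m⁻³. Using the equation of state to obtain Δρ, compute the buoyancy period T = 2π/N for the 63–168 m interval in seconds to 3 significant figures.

580 s

ΔT = -2.4 K, ΔS = +0.95 psu (deep − shallow).
Δρ/ρ₀ = −αΔT + βΔS = 5.28 × 10⁻⁴ + 7.315 × 10⁻⁴ = 1.2595 × 10⁻³, so Δρ ≈ 1.290 kg m⁻³.
N² = (g/ρ₀)·Δρ/Δz = g·(Δρ/ρ₀)/Δz = 9.8 × 1.2595 × 10⁻³ / 105 = 1.1755 × 10⁻⁴ s⁻².
N = √(1.1755 × 10⁻⁴) = 0.010842 rad s⁻¹ → T = 2π/N = 579.52 s ≈ 580 s.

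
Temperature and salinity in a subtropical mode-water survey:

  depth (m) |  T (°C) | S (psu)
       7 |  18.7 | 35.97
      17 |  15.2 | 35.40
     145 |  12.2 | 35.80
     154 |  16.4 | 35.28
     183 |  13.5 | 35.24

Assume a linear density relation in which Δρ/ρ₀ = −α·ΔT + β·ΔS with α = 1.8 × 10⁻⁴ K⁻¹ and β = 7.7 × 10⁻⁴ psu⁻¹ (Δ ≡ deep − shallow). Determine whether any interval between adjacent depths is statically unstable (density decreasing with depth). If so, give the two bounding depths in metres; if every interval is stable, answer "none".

Evaluate Δρ/ρ₀ = −αΔT + βΔS across each adjacent pair:
  7–17 m: −αΔT+βΔS = −(1.8 × 10⁻⁴)(-3.5)+(7.7 × 10⁻⁴)(-0.57) = 1.9 × 10⁻⁴ → stable
  17–145 m: −αΔT+βΔS = −(1.8 × 10⁻⁴)(-3.0)+(7.7 × 10⁻⁴)(+0.40) = 8.5 × 10⁻⁴ → stable
  145–154 m: −αΔT+βΔS = −(1.8 × 10⁻⁴)(+4.2)+(7.7 × 10⁻⁴)(-0.52) = -1.2 × 10⁻³ → UNSTABLE
  154–183 m: −αΔT+βΔS = −(1.8 × 10⁻⁴)(-2.9)+(7.7 × 10⁻⁴)(-0.04) = 4.9 × 10⁻⁴ → stable
The 145–154 m interval has Δρ < 0: lighter water underlies denser water.

145–154 m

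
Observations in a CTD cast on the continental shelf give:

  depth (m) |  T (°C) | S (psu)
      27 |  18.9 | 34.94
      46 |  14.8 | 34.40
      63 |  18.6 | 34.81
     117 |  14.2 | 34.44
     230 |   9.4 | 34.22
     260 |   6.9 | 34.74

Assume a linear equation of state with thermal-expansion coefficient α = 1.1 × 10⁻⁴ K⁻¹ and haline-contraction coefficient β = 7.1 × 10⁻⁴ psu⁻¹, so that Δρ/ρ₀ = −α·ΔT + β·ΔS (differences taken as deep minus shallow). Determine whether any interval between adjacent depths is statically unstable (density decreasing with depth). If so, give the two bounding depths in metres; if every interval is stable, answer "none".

46–63 m

Evaluate Δρ/ρ₀ = −αΔT + βΔS across each adjacent pair:
  27–46 m: −αΔT+βΔS = −(1.1 × 10⁻⁴)(-4.1)+(7.1 × 10⁻⁴)(-0.54) = 6.8 × 10⁻⁵ → stable
  46–63 m: −αΔT+βΔS = −(1.1 × 10⁻⁴)(+3.8)+(7.1 × 10⁻⁴)(+0.41) = -1.3 × 10⁻⁴ → UNSTABLE
  63–117 m: −αΔT+βΔS = −(1.1 × 10⁻⁴)(-4.4)+(7.1 × 10⁻⁴)(-0.37) = 2.2 × 10⁻⁴ → stable
  117–230 m: −αΔT+βΔS = −(1.1 × 10⁻⁴)(-4.8)+(7.1 × 10⁻⁴)(-0.22) = 3.7 × 10⁻⁴ → stable
  230–260 m: −αΔT+βΔS = −(1.1 × 10⁻⁴)(-2.5)+(7.1 × 10⁻⁴)(+0.52) = 6.4 × 10⁻⁴ → stable
The 46–63 m interval has Δρ < 0: lighter water underlies denser water.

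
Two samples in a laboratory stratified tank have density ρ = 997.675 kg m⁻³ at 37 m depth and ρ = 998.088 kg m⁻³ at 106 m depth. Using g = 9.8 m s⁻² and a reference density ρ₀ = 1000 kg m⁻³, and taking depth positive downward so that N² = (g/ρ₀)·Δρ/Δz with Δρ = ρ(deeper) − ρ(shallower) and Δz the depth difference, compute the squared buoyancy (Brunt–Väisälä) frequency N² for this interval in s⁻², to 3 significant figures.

Δρ = 998.088 − 997.675 = 0.413 kg m⁻³ over Δz = 106 − 37 = 69 m.
N² = (9.8/1000) × (0.413/69) = 5.8658 × 10⁻⁵ s⁻² ≈ 5.87 × 10⁻⁵ s⁻².
Since Δρ > 0 the layer is stably stratified.

5.87 × 10⁻⁵ s⁻²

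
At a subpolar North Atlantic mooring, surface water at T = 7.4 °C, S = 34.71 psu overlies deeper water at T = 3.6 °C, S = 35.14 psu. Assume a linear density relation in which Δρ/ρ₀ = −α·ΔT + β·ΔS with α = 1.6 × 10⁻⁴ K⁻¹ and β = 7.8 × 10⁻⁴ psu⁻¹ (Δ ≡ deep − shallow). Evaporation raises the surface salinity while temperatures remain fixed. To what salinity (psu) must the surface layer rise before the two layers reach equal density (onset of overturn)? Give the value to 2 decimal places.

35.92 psu

Neutral buoyancy requires −α(T_deep − T_surf) + β(S_deep − S_surf′) = 0.
S_surf′ = S_deep − (α/β)·ΔT = 35.14 − (1.6 × 10⁻⁴/7.8 × 10⁻⁴)·(-3.8) = 35.9195 psu.
Increase required: 35.9195 − 34.71 = 1.2095 psu.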